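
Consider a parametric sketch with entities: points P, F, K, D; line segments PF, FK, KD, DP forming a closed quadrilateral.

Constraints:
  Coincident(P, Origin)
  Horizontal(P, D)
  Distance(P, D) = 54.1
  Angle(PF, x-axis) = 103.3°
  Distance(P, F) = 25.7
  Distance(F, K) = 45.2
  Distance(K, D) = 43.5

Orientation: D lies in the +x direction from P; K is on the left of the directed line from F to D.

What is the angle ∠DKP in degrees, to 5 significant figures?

66.145°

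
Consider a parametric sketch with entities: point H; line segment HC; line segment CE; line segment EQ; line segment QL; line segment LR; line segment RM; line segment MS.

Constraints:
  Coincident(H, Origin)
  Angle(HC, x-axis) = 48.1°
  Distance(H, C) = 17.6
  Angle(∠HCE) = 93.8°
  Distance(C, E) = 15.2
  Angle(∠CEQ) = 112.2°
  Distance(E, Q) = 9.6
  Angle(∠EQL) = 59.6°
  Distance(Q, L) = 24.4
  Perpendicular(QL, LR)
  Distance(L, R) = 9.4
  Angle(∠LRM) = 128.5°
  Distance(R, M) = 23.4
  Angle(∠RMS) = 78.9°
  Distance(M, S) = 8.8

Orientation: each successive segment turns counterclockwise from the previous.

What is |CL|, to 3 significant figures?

7.59

H is at the origin; HC runs at 48.1° with length 17.6, so C = (11.8, 13.1). ∠HCE = 93.8° gives CE at 134° from the x-axis; with |CE| = 15.2, E = (1.14, 24.0). ∠CEQ = 112.2° gives EQ at -158° from the x-axis; with |EQ| = 9.6, Q = (-7.76, 20.4). ∠EQL = 59.6° gives QL at -37.5° from the x-axis; with |QL| = 24.4, L = (11.6, 5.51). Then |CL| = |L − C| = 7.59.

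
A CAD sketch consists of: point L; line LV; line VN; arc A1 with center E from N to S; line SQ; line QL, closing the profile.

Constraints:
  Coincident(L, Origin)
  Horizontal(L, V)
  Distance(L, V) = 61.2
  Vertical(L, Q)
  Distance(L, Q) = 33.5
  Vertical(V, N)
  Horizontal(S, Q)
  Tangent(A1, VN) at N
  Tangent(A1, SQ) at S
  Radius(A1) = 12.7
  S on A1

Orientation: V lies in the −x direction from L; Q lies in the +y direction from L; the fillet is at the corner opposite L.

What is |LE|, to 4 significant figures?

52.77

LQ is vertical with |LQ| = 33.5 and Q on the +y side, so Q = (0.000, 33.50). The virtual corner opposite L is at (-61.20, 33.50). Since A1 is tangent to VN there, EN ⟂ VN and tangency of A1 to SQ means the radius ES is perpendicular to SQ, with radius 12.7, so the center E sits 12.7 in from both sides at E = (-48.50, 20.80). Then |LE| = |E − L| = 52.77.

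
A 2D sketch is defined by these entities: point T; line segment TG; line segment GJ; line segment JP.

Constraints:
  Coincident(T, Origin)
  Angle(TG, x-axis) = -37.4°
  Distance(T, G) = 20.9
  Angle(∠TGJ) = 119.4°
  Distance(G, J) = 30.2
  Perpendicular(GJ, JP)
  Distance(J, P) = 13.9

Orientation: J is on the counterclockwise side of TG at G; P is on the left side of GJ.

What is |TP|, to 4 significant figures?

40.69

T is at the origin; TG runs at -37.4° with length 20.9, so G = 20.9·(cos -37.4°, sin -37.4°) = (16.60, -12.69). ∠TGJ = 119.4°, so GJ runs at -37.4° + (180° − 119.4°) = 23.20° from the x-axis; with |GJ| = 30.2, J = G + 30.2·(cos 23.20°, sin 23.20°) = (44.36, -0.7971). GJ ⟂ JP; with |JP| = 13.9 on the left of GJ, P = J + 13.9·(-0.3939, 0.9191) = (38.89, 11.98). Then |TP| = |P − T| = 40.69.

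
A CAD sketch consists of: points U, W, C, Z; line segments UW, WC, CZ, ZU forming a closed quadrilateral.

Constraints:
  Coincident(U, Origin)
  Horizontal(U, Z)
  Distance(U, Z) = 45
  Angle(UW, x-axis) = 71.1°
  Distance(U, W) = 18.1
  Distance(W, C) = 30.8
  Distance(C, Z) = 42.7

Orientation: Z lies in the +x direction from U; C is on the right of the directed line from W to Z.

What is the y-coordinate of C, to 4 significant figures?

-13.65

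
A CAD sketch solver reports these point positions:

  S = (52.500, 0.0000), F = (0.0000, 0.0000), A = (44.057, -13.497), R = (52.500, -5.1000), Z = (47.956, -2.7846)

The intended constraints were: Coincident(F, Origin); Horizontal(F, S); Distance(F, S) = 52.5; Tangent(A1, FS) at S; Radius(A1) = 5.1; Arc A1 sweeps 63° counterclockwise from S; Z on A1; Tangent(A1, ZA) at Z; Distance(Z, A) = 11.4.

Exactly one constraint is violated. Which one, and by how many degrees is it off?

Tangent(A1, ZA) at Z — off by 7.00°.

F = (0.00, 0.00) ✓; F.y = 0.00, S.y = 0.00 ✓; |FS| = 52.50 ✓; ∠(RS, SF) = 90.00° ✓; |RS| = 5.100 ✓; bearing(R→Z) − bearing(R→S) = 63.00° ✓; |RZ| = 5.100 ✓; ∠(RZ, ZA) = 83.00° ✗; |ZA| = 11.40 ✓.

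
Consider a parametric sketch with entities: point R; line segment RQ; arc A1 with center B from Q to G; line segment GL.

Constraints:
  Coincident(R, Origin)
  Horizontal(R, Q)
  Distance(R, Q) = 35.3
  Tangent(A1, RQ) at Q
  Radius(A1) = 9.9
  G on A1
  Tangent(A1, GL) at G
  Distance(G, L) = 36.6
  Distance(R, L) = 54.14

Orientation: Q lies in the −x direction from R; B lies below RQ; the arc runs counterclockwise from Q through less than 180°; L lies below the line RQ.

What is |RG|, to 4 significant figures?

46.39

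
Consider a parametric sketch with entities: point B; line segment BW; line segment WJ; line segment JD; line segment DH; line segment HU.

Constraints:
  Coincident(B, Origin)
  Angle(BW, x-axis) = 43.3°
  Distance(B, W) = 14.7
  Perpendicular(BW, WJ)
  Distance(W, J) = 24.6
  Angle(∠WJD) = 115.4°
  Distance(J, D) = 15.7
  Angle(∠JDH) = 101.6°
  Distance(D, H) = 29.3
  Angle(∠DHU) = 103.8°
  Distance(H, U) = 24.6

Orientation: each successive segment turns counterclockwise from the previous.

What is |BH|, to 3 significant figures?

18.9

B is at the origin; BW runs at 43.3° with length 14.7, so W = (10.7, 10.1). BW ⟂ WJ, so WJ runs at 133°; with |WJ| = 24.6, J = (-6.17, 28.0). ∠WJD = 115.4° gives JD at -162° from the x-axis; with |JD| = 15.7, D = (-21.1, 23.2). ∠JDH = 101.6° gives DH at -83.7° from the x-axis; with |DH| = 29.3, H = (-17.9, -5.96). Then |BH| = |H − B| = 18.9.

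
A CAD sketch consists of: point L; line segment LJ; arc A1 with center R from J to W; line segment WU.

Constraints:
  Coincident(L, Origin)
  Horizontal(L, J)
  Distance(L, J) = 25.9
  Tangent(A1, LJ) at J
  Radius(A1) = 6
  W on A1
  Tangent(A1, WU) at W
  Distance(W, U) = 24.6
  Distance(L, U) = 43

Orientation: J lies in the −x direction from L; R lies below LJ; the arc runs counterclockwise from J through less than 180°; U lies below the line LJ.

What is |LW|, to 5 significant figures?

32.537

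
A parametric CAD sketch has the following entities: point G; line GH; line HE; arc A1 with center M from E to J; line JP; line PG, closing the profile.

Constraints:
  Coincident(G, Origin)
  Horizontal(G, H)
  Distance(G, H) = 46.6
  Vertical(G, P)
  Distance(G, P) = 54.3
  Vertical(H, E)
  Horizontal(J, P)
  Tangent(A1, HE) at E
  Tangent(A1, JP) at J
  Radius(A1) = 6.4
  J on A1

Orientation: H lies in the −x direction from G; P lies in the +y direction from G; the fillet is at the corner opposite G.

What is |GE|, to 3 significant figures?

66.8

The virtual corner opposite G is at (-46.6, 54.3). Since A1 is tangent to HE there, ME ⟂ HE and tangency of A1 to JP means the radius MJ is perpendicular to JP, with radius 6.4, so the center M sits 6.4 in from both sides at M = (-40.2, 47.9). That places the tangent points at E = (-46.6, 47.9) on HE and J = (-40.2, 54.3) on JP. Then |GE| = |E − G| = 66.8.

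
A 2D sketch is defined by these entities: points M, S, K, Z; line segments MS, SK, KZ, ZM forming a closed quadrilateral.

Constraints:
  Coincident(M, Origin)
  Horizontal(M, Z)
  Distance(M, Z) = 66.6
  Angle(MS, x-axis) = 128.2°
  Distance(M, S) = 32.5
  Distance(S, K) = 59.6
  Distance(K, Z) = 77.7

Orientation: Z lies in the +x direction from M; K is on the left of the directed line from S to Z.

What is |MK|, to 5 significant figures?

69.627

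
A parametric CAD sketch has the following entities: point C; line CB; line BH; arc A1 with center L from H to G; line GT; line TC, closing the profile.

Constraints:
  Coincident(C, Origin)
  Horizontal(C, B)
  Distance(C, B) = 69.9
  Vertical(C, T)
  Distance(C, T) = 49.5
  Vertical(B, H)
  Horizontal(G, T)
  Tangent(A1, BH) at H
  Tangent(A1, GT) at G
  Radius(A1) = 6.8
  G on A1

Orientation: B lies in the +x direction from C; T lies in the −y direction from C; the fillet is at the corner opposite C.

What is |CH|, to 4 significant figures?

81.91

The virtual corner opposite C is at (69.90, -49.50). Since A1 is tangent to BH there, LH ⟂ BH and since A1 is tangent to GT there, LG ⟂ GT, with radius 6.8, so the center L sits 6.8 in from both sides at L = (63.10, -42.70). That places the tangent points at H = (69.90, -42.70) on BH and G = (63.10, -49.50) on GT. Then |CH| = |H − C| = 81.91.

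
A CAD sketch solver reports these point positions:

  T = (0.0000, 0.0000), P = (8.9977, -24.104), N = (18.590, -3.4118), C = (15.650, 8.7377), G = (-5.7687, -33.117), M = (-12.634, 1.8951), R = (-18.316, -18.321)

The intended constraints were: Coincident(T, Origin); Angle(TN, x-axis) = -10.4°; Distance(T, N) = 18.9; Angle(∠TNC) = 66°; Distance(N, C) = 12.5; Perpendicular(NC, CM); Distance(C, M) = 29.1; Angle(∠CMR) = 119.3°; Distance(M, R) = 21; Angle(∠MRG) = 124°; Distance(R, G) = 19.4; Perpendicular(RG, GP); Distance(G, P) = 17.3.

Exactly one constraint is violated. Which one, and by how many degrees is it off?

Perpendicular(RG, GP) — off by 8.90°.

T = (0.00, 0.00) ✓; TN at -10.40° ✓; |TN| = 18.90 ✓; ∠TNC = 66.00° ✓; |NC| = 12.50 ✓; ∠(NC, CM) = 90.00° ✓; |CM| = 29.10 ✓; ∠CMR = 119.3° ✓; |MR| = 21.00 ✓; ∠MRG = 124.0° ✓; |RG| = 19.40 ✓; ∠(RG, GP) = 81.10° ✗; |GP| = 17.30 ✓.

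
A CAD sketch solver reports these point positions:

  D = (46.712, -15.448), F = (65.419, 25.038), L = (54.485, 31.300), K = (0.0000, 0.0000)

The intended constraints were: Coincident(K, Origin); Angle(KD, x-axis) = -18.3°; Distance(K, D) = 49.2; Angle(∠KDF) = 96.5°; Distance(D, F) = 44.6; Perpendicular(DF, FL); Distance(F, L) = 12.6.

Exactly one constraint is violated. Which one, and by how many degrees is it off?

Perpendicular(DF, FL) — off by 5.00°.

K = (0.00, 0.00) ✓; KD at -18.30° ✓; |KD| = 49.20 ✓; ∠KDF = 96.50° ✓; |DF| = 44.60 ✓; ∠(DF, FL) = 85.00° ✗; |FL| = 12.60 ✓.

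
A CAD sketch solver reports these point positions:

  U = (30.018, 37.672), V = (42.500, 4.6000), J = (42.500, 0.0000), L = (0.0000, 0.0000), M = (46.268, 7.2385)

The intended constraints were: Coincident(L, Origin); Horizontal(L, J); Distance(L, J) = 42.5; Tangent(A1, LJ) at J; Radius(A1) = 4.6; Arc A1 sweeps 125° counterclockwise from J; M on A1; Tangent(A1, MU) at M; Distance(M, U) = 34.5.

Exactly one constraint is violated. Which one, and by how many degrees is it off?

Tangent(A1, MU) at M — off by 6.90°.

L = (0.00, 0.00) ✓; L.y = 0.00, J.y = 0.00 ✓; |LJ| = 42.50 ✓; ∠(VJ, JL) = 90.00° ✓; |VJ| = 4.600 ✓; bearing(V→M) − bearing(V→J) = 125.0° ✓; |VM| = 4.600 ✓; ∠(VM, MU) = 96.90° ✗; |MU| = 34.50 ✓.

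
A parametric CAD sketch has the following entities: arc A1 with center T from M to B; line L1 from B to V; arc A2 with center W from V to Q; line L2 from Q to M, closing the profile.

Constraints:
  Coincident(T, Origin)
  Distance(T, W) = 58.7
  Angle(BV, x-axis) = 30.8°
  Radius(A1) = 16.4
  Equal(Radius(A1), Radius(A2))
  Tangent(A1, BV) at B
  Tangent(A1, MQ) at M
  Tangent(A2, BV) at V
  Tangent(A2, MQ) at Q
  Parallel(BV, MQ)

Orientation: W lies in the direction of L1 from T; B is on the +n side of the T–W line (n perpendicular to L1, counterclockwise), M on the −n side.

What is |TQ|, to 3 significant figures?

60.9

The slot axis is L1's direction at 30.8°, so u = (cos 30.8°, sin 30.8°) = (0.859, 0.512) and n = (−sin 30.8°, cos 30.8°) = (-0.512, 0.859). T is at the origin and W lies 58.7 along u from T, so W = 58.7·u = (50.4, 30.1). Tangency of A1 to both parallel lines with radius 16.4 puts B and M at T ± 16.4·n: B = (-8.40, 14.1), M = (8.40, -14.1). Equal radii place V and Q the same way about W: V = W + 16.4·n = (42.0, 44.1), Q = W − 16.4·n = (58.8, 16.0). Then |TQ| = |Q − T| = 60.9.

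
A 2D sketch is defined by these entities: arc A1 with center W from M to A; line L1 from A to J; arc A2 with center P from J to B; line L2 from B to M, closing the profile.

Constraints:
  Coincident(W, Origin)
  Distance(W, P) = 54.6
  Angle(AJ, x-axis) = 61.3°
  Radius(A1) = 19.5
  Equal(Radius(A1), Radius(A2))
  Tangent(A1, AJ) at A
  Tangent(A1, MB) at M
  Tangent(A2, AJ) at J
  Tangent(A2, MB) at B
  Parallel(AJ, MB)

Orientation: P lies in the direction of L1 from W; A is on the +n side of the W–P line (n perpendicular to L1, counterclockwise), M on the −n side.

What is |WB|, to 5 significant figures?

57.978

Tangency of A1 to both parallel lines with radius 19.5 puts A and M at W ± 19.5·n: A = (-17.104, 9.3644), M = (17.104, -9.3644). Equal radii place J and B the same way about P: J = P + 19.5·n = (9.1159, 57.257), B = P − 19.5·n = (43.325, 38.528). Then |WB| = |B − W| = 57.978.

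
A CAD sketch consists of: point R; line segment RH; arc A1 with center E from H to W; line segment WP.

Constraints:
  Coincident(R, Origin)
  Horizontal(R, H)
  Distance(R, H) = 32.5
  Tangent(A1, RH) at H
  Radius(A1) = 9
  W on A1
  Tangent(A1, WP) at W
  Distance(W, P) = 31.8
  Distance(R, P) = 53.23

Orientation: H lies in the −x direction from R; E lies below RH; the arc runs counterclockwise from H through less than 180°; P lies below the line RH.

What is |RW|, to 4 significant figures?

42.72

R is at the origin; R and H share the same y with |RH| = 32.5 and H on the −x side, so H = (-32.50, 0.000). Tangency of A1 to RH means the radius EH is perpendicular to RH, so E = H + (0, -9) = (-32.50, -9.000). Since EW ⟂ WP (tangency), |EP| = √(9.0² + 31.8²) = 33.05 regardless of where W sits on A1. So P lies on both circle(R, 53.23) and circle(E, 33.05); the below-RH intersection is P = (-32.64, -42.05). W is the foot of the tangent from P: W = (-41.17, -11.41).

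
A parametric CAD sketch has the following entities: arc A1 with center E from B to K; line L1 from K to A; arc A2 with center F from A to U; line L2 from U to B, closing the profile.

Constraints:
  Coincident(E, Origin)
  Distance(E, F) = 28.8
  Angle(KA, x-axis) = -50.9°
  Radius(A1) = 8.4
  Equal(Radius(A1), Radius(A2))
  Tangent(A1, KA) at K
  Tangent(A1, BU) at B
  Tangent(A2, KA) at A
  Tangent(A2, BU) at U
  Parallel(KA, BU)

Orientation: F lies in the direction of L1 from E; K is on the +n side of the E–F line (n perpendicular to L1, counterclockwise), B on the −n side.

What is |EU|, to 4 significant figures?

30.00

Tangency of A1 to both parallel lines with radius 8.4 puts K and B at E ± 8.4·n: K = (6.519, 5.298), B = (-6.519, -5.298). Equal radii place A and U the same way about F: A = F + 8.4·n = (24.68, -17.05), U = F − 8.4·n = (11.64, -27.65). Then |EU| = |U − E| = 30.00.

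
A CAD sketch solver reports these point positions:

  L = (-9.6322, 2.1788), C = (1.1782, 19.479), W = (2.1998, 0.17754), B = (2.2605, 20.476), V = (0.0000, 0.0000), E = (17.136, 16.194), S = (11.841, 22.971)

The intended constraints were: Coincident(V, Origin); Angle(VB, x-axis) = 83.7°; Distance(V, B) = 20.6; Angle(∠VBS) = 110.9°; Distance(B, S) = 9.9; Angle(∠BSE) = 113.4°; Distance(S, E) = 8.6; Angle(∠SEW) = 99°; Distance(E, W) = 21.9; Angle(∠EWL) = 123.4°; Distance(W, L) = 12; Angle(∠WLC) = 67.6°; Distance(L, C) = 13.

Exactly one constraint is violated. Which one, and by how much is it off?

Distance(L, C) = 13 — off by 7.40.

V = (0.00, 0.00) ✓; VB at 83.70° ✓; |VB| = 20.60 ✓; ∠VBS = 110.9° ✓; |BS| = 9.900 ✓; ∠BSE = 113.4° ✓; |SE| = 8.600 ✓; ∠SEW = 99.00° ✓; |EW| = 21.90 ✓; ∠EWL = 123.4° ✓; |WL| = 12.00 ✓; ∠WLC = 67.60° ✓; |LC| = 20.40 ✗.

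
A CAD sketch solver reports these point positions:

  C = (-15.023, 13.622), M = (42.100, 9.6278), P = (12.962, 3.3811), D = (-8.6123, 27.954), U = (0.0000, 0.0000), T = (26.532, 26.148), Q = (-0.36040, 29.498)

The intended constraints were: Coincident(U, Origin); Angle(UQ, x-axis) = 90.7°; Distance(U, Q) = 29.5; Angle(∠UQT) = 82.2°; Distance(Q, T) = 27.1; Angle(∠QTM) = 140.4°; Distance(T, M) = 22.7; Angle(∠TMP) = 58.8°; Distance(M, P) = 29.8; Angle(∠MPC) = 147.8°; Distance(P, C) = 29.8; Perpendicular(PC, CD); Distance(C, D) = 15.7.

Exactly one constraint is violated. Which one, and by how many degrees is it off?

Perpendicular(PC, CD) — off by 4.00°.

U = (0.00, 0.00) ✓; UQ at 90.70° ✓; |UQ| = 29.50 ✓; ∠UQT = 82.20° ✓; |QT| = 27.10 ✓; ∠QTM = 140.4° ✓; |TM| = 22.70 ✓; ∠TMP = 58.80° ✓; |MP| = 29.80 ✓; ∠MPC = 147.8° ✓; |PC| = 29.80 ✓; ∠(PC, CD) = 94.00° ✗; |CD| = 15.70 ✓.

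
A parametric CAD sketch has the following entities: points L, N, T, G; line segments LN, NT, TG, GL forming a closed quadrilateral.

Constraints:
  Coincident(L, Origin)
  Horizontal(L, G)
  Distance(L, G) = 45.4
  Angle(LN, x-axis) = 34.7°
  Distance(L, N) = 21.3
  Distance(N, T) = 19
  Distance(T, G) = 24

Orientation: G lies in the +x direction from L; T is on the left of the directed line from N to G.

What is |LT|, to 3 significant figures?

40.2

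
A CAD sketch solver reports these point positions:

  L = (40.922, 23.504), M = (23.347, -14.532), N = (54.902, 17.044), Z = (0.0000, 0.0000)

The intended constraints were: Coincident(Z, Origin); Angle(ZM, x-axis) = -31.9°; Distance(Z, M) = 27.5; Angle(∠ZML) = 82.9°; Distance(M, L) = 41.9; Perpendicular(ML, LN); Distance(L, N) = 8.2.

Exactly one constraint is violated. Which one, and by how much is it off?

Distance(L, N) = 8.2 — off by 7.20.

Z = (0.00, 0.00) ✓; ZM at -31.90° ✓; |ZM| = 27.50 ✓; ∠ZML = 82.90° ✓; |ML| = 41.90 ✓; ∠(ML, LN) = 90.00° ✓; |LN| = 15.40 ✗.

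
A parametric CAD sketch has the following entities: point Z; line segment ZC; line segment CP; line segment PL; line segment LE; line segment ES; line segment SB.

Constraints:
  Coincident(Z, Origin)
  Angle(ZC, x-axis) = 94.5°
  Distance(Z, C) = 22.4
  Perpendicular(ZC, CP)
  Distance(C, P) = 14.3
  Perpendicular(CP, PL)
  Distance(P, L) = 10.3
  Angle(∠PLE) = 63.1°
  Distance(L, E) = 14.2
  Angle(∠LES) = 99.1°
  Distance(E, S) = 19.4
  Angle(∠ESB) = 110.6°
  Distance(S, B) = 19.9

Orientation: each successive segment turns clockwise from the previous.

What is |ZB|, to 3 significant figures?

46.8

Z is at the origin; ZC runs at 94.5° with length 22.4, so C = (-1.76, 22.3). The perpendicularity gives CP at right angles to ZC, so CP runs at 4.50°; with |CP| = 14.3, P = (12.5, 23.5). CP is perpendicular to PL, so PL runs at -85.5°; with |PL| = 10.3, L = (13.3, 13.2). ∠PLE = 63.1° gives LE at 158° from the x-axis; with |LE| = 14.2, E = (0.178, 18.6). ∠LES = 99.1° gives ES at 76.7° from the x-axis; with |ES| = 19.4, S = (4.64, 37.5). ∠ESB = 110.6° gives SB at 7.30° from the x-axis; with |SB| = 19.9, B = (24.4, 40.0). Then |ZB| = |B − Z| = 46.8.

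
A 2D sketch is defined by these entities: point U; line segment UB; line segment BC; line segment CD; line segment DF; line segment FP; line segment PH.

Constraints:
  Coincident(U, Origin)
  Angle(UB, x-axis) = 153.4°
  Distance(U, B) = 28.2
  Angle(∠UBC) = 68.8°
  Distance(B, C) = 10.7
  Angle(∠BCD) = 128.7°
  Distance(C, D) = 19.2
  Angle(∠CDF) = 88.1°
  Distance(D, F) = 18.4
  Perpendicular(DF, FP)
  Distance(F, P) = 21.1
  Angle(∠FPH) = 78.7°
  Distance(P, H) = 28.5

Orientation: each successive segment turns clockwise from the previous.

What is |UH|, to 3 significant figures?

31.4

U is at the origin; UB runs at 153.4° with length 28.2, so B = (-25.2, 12.6). ∠UBC = 68.8° gives BC at 42.2° from the x-axis; with |BC| = 10.7, C = (-17.3, 19.8). ∠BCD = 128.7° gives CD at -9.10° from the x-axis; with |CD| = 19.2, D = (1.67, 16.8). ∠CDF = 88.1° gives DF at -101° from the x-axis; with |DF| = 18.4, F = (-1.84, -1.28). DF is perpendicular to FP, so FP runs at 169°; with |FP| = 21.1, P = (-22.6, 2.74). ∠FPH = 78.7° gives PH at 67.7° from the x-axis; with |PH| = 28.5, H = (-11.7, 29.1). Then |UH| = |H − U| = 31.4.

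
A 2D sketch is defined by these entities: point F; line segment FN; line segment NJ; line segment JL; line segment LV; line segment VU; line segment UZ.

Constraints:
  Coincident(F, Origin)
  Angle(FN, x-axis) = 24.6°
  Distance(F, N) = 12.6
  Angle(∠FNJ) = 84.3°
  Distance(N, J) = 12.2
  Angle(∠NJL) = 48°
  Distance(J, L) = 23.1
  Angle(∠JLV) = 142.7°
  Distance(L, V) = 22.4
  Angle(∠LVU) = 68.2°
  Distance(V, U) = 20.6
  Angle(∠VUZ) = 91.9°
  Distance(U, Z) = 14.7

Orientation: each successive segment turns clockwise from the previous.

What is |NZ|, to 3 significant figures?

7.62

F is at the origin; FN runs at 24.6° with length 12.6, so N = (11.5, 5.25). ∠FNJ = 84.3° gives NJ at -71.1° from the x-axis; with |NJ| = 12.2, J = (15.4, -6.30). ∠NJL = 48.0° gives JL at 157° from the x-axis; with |JL| = 23.1, L = (-5.84, 2.77). ∠JLV = 142.7° gives LV at 120° from the x-axis; with |LV| = 22.4, V = (-16.9, 22.2). ∠LVU = 68.2° gives VU at 7.80° from the x-axis; with |VU| = 20.6, U = (3.51, 25.0). ∠VUZ = 91.9° gives UZ at -80.3° from the x-axis; with |UZ| = 14.7, Z = (5.98, 10.5). Then |NZ| = |Z − N| = 7.62.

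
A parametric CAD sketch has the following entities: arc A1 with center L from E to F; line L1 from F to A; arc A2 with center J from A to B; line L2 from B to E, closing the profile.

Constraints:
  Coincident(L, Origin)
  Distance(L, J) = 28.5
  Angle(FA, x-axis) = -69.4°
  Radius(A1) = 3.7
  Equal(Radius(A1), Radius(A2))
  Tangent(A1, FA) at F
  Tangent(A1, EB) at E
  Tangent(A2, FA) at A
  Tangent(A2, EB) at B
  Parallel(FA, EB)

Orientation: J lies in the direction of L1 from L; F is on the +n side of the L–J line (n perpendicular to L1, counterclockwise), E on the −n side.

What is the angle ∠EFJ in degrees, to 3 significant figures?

82.6°

L is at the origin and J lies 28.5 along u from L, so J = 28.5·u = (10.0, -26.7). Tangency of A1 to both parallel lines with radius 3.7 puts F and E at L ± 3.7·n: F = (3.46, 1.30), E = (-3.46, -1.30). Then cos ∠EFJ = FE·FJ / (|FE||FJ|), giving 82.6°.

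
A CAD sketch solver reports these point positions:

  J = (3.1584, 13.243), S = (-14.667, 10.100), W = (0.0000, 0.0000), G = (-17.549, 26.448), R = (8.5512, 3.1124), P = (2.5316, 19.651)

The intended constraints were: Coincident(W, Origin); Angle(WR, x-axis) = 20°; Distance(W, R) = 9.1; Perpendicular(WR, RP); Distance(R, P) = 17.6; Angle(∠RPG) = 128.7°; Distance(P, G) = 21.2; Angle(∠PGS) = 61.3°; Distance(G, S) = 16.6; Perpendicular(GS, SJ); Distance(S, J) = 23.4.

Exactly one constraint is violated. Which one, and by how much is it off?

Distance(S, J) = 23.4 — off by 5.30.

W = (0.00, 0.00) ✓; WR at 20.00° ✓; |WR| = 9.100 ✓; ∠(WR, RP) = 90.00° ✓; |RP| = 17.60 ✓; ∠RPG = 128.7° ✓; |PG| = 21.20 ✓; ∠PGS = 61.30° ✓; |GS| = 16.60 ✓; ∠(GS, SJ) = 90.00° ✓; |SJ| = 18.10 ✗.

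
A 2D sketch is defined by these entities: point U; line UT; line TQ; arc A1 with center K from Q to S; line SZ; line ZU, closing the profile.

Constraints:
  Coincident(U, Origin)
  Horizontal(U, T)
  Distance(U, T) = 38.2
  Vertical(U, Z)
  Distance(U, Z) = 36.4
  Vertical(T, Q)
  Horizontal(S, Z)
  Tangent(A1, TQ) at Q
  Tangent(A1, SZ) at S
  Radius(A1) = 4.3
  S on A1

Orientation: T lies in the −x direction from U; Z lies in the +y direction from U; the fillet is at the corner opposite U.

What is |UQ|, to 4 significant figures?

49.90

U is at the origin; U and T share the same y with |UT| = 38.2 and T on the −x side, so T = (-38.20, 0.000). U and Z share the same x with |UZ| = 36.4 and Z on the +y side, so Z = (0.000, 36.40). The virtual corner opposite U is at (-38.20, 36.40). Tangency of A1 to TQ means the radius KQ is perpendicular to TQ and tangency of A1 to SZ means the radius KS is perpendicular to SZ, with radius 4.3, so the center K sits 4.3 in from both sides at K = (-33.90, 32.10). That places the tangent points at Q = (-38.20, 32.10) on TQ and S = (-33.90, 36.40) on SZ. Then |UQ| = |Q − U| = 49.90.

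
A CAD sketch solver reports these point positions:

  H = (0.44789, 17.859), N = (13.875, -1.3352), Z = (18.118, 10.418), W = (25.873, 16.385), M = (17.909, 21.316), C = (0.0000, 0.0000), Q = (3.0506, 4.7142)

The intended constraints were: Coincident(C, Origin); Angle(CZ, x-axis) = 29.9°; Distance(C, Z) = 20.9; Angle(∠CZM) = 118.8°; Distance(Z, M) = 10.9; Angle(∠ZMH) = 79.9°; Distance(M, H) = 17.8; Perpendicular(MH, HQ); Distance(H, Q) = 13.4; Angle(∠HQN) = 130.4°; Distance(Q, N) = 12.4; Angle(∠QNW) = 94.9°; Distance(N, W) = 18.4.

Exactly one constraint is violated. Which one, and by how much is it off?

Distance(N, W) = 18.4 — off by 3.00.

C = (0.00, 0.00) ✓; CZ at 29.90° ✓; |CZ| = 20.90 ✓; ∠CZM = 118.8° ✓; |ZM| = 10.90 ✓; ∠ZMH = 79.90° ✓; |MH| = 17.80 ✓; ∠(MH, HQ) = 90.00° ✓; |HQ| = 13.40 ✓; ∠HQN = 130.4° ✓; |QN| = 12.40 ✓; ∠QNW = 94.90° ✓; |NW| = 21.40 ✗.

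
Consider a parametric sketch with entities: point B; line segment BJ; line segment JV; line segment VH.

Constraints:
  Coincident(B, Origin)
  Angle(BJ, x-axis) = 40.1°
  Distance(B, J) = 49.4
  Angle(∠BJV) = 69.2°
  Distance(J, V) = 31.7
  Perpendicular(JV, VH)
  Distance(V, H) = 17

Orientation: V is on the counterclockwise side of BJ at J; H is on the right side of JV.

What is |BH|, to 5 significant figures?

64.747

∠BJV = 69.2°, so JV runs at 40.1° + (180° − 69.2°) = 150.90° from the x-axis; with |JV| = 31.7, V = J + 31.7·(cos 150.90°, sin 150.90°) = (10.089, 47.237). JV is perpendicular to VH; with |VH| = 17.0 on the right of JV, H = V + 17.0·(0.48634, 0.87377) = (18.356, 62.091). Then |BH| = |H − B| = 64.747.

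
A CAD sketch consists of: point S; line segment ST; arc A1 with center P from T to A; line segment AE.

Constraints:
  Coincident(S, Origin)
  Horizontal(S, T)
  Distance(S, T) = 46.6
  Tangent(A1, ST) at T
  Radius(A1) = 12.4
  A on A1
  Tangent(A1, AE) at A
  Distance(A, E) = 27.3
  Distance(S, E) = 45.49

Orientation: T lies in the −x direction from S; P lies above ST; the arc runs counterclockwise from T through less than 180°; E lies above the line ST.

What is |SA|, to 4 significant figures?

35.82

S is at the origin; S and T share the same y with |ST| = 46.6 and T on the −x side, so T = (-46.60, 0.000). The tangent condition forces PT to be normal to ST, so P = T + (0, 12.4) = (-46.60, 12.40). Since PA ⟂ AE (tangency), |PE| = √(12.4² + 27.3²) = 29.98 regardless of where A sits on A1. So E lies on both circle(S, 45.49) and circle(P, 29.98); the above-ST intersection is E = (-27.96, 35.88). A is the foot of the tangent from E: A = (-34.57, 9.397).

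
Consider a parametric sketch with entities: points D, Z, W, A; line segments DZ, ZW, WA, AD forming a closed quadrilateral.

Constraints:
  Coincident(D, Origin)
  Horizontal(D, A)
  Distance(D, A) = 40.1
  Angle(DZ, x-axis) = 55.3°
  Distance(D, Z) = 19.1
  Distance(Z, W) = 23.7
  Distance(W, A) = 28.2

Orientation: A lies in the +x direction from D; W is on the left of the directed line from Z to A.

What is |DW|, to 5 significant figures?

41.630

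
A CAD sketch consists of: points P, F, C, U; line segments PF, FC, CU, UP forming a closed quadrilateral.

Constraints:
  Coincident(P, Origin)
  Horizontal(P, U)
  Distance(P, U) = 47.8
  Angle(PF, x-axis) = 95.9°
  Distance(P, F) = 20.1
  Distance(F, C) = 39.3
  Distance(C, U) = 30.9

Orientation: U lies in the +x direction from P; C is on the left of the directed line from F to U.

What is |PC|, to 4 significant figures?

46.23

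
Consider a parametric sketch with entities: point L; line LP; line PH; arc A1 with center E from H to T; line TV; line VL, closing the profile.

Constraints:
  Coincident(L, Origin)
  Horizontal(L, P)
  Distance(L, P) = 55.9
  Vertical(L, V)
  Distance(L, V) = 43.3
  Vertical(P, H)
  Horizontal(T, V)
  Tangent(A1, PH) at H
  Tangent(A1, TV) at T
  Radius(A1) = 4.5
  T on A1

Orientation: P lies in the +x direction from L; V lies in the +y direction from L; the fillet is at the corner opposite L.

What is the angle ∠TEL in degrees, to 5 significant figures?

127.05°

L is at the origin; LP is horizontal with |LP| = 55.9 and P on the +x side, so P = (55.900, 0.0000). LV is vertical with |LV| = 43.3 and V on the +y side, so V = (0.0000, 43.300). The virtual corner opposite L is at (55.900, 43.300). Tangency of A1 to PH means the radius EH is perpendicular to PH and tangency of A1 to TV means the radius ET is perpendicular to TV, with radius 4.5, so the center E sits 4.5 in from both sides at E = (51.400, 38.800). That places the tangent points at H = (55.900, 38.800) on PH and T = (51.400, 43.300) on TV. Then cos ∠TEL = ET·EL / (|ET||EL|), giving 127.05°.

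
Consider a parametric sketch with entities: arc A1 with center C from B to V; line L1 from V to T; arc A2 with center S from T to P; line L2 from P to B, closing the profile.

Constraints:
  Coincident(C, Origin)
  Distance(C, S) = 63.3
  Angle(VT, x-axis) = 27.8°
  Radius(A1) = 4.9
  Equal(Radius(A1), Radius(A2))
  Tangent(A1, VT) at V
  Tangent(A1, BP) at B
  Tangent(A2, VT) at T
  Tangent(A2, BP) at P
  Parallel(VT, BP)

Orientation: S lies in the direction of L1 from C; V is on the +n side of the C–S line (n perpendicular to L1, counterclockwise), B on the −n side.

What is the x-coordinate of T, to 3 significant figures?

53.7

Tangency of A1 to both parallel lines with radius 4.9 puts V and B at C ± 4.9·n: V = (-2.29, 4.33), B = (2.29, -4.33). Equal radii place T and P the same way about S: T = S + 4.9·n = (53.7, 33.9), P = S − 4.9·n = (58.3, 25.2). So T.x = 53.7.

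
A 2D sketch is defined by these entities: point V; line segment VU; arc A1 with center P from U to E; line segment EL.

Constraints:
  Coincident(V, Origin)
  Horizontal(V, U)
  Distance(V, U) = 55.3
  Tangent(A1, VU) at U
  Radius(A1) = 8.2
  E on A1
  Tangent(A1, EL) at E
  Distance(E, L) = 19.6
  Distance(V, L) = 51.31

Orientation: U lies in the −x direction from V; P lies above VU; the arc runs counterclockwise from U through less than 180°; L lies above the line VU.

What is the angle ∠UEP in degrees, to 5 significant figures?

49.573°

V is at the origin; VU is horizontal with |VU| = 55.3 and U on the −x side, so U = (-55.300, 0.0000). Tangency of A1 to VU means the radius PU is perpendicular to VU, so P = U + (0, 8.2) = (-55.300, 8.2000). Since PE ⟂ EL (tangency), |PL| = √(8.2² + 19.6²) = 21.246 regardless of where E sits on A1. So L lies on both circle(V, 51.31) and circle(P, 21.246); the above-VU intersection is L = (-44.089, 26.247). E is the foot of the tangent from L: E = (-47.204, 6.8965).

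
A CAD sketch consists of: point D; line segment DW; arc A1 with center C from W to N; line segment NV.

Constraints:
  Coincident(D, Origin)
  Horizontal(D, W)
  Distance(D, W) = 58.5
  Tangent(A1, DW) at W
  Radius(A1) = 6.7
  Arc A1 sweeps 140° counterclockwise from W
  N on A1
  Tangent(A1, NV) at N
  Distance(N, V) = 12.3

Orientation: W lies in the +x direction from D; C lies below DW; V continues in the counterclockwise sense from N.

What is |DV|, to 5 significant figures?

66.608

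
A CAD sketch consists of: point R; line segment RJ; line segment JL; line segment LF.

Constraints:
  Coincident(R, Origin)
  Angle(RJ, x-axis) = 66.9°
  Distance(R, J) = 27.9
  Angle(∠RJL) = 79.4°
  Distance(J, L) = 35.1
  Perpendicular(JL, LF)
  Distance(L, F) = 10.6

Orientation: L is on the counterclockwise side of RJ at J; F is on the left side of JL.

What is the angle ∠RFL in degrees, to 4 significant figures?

119.3°

R is at the origin; RJ runs at 66.9° with length 27.9, so J = 27.9·(cos 66.9°, sin 66.9°) = (10.95, 25.66). ∠RJL = 79.4°, so JL runs at 66.9° + (180° − 79.4°) = 167.5° from the x-axis; with |JL| = 35.1, L = J + 35.1·(cos 167.5°, sin 167.5°) = (-23.32, 33.26). JL ⟂ LF; with |LF| = 10.6 on the left of JL, F = L + 10.6·(-0.2164, -0.9763) = (-25.62, 22.91). Then cos ∠RFL = FR·FL / (|FR||FL|), giving 119.3°.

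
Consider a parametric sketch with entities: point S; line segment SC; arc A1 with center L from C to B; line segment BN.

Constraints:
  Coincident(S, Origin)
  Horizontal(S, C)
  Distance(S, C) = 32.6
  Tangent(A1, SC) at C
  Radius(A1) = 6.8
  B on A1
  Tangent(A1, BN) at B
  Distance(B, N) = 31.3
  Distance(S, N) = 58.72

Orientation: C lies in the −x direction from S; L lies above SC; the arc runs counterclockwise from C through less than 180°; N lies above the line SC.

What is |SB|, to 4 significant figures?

29.42

S is at the origin; SC is horizontal with |SC| = 32.6 and C on the −x side, so C = (-32.60, 0.000). Since A1 is tangent to SC there, LC ⟂ SC, so L = C + (0, 6.8) = (-32.60, 6.800). Since LB ⟂ BN (tangency), |LN| = √(6.8² + 31.3²) = 32.03 regardless of where B sits on A1. So N lies on both circle(S, 58.72) and circle(L, 32.03); the above-SC intersection is N = (-46.75, 35.54). B is the foot of the tangent from N: B = (-27.28, 11.03).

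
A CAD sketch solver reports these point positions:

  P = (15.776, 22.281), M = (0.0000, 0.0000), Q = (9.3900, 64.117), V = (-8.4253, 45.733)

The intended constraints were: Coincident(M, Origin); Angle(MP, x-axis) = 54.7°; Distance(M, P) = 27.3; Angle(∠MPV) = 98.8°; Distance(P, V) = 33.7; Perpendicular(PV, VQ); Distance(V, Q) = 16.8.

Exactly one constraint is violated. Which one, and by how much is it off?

Distance(V, Q) = 16.8 — off by 8.80.

M = (0.00, 0.00) ✓; MP at 54.70° ✓; |MP| = 27.30 ✓; ∠MPV = 98.80° ✓; |PV| = 33.70 ✓; ∠(PV, VQ) = 90.00° ✓; |VQ| = 25.60 ✗.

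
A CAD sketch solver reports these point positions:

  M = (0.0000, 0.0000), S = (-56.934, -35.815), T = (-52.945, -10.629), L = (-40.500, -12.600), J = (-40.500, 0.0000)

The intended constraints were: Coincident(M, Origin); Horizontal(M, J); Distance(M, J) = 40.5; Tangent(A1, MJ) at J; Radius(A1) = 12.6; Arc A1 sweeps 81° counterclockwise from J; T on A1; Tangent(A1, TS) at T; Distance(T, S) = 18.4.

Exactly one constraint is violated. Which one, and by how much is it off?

Distance(T, S) = 18.4 — off by 7.10.

M = (0.00, 0.00) ✓; M.y = 0.00, J.y = 0.00 ✓; |MJ| = 40.50 ✓; ∠(LJ, JM) = 90.00° ✓; |LJ| = 12.60 ✓; bearing(L→T) − bearing(L→J) = 81.00° ✓; |LT| = 12.60 ✓; ∠(LT, TS) = 90.00° ✓; |TS| = 25.50 ✗.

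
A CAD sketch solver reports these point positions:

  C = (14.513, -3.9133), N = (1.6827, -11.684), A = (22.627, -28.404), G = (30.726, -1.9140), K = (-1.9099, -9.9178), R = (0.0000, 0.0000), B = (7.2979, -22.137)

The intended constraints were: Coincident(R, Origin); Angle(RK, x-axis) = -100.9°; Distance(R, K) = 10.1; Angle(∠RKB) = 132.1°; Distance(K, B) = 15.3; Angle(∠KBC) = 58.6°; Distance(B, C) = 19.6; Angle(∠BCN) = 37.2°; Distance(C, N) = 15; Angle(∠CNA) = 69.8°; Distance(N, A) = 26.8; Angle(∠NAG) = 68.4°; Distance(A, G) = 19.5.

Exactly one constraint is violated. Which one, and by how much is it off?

Distance(A, G) = 19.5 — off by 8.20.

R = (0.00, 0.00) ✓; RK at -100.9° ✓; |RK| = 10.10 ✓; ∠RKB = 132.1° ✓; |KB| = 15.30 ✓; ∠KBC = 58.60° ✓; |BC| = 19.60 ✓; ∠BCN = 37.20° ✓; |CN| = 15.00 ✓; ∠CNA = 69.80° ✓; |NA| = 26.80 ✓; ∠NAG = 68.40° ✓; |AG| = 27.70 ✗.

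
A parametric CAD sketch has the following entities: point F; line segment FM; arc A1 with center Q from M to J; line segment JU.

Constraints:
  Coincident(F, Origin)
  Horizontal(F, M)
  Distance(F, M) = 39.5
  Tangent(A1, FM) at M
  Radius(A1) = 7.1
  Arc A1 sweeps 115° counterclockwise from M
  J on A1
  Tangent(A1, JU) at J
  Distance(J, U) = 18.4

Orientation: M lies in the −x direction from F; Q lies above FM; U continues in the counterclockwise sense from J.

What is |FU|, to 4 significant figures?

48.84

F is at the origin; F and M share the same y with |FM| = 39.5 and M on the −x side, so M = (-39.50, 0.000). Since A1 is tangent to FM there, QM ⟂ FM, so Q = M + (0, 7.1) = (-39.50, 7.100). On A1, M sits at bearing -90° from Q; a 115° counterclockwise sweep puts J at bearing 25°, so J = Q + 7.1·(cos 25°, sin 25°) = (-33.07, 10.10). Tangency of A1 to JU means the radius QJ is perpendicular to JU, so JU runs along (−sin 25°, cos 25°); with |JU| = 18.4, U = (-40.84, 26.78). Then |FU| = |U − F| = 48.84.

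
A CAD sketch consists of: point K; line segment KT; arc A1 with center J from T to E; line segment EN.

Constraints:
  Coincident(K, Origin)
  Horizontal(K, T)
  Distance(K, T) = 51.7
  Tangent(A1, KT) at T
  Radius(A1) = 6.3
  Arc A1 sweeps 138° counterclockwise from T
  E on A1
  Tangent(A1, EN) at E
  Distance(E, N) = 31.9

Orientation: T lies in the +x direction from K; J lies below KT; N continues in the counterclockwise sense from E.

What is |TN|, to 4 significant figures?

37.75

K is at the origin; K and T share the same y with |KT| = 51.7 and T on the +x side, so T = (51.70, 0.000). Since A1 is tangent to KT there, JT ⟂ KT, so J = T + (0, -6.3) = (51.70, -6.300). On A1, T sits at bearing 90° from J; a 138° counterclockwise sweep puts E at bearing 228°, so E = J + 6.3·(cos 228°, sin 228°) = (47.48, -10.98). A1 meets EN tangentially, so JE is at right angles to EN, so EN runs along (−sin 228°, cos 228°); with |EN| = 31.9, N = (71.19, -32.33). Then |TN| = |N − T| = 37.75.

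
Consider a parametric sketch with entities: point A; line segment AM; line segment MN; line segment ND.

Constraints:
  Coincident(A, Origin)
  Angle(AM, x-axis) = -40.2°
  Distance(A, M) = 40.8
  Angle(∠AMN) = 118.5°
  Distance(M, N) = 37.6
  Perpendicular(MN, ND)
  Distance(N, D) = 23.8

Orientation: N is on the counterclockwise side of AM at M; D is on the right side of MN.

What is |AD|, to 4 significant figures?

82.56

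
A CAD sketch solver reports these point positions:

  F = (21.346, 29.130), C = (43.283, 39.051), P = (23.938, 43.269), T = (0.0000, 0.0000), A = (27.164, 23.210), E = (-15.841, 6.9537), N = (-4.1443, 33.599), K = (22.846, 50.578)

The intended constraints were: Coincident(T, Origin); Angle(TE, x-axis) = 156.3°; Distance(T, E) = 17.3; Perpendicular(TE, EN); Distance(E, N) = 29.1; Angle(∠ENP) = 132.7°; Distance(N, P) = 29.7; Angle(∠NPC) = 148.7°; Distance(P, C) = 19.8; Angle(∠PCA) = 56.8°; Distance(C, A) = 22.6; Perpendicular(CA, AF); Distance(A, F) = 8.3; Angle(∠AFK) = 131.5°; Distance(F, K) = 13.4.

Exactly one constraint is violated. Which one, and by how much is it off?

Distance(F, K) = 13.4 — off by 8.10.

T = (0.00, 0.00) ✓; TE at 156.3° ✓; |TE| = 17.30 ✓; ∠(TE, EN) = 90.00° ✓; |EN| = 29.10 ✓; ∠ENP = 132.7° ✓; |NP| = 29.70 ✓; ∠NPC = 148.7° ✓; |PC| = 19.80 ✓; ∠PCA = 56.80° ✓; |CA| = 22.60 ✓; ∠(CA, AF) = 90.00° ✓; |AF| = 8.300 ✓; ∠AFK = 131.5° ✓; |FK| = 21.50 ✗.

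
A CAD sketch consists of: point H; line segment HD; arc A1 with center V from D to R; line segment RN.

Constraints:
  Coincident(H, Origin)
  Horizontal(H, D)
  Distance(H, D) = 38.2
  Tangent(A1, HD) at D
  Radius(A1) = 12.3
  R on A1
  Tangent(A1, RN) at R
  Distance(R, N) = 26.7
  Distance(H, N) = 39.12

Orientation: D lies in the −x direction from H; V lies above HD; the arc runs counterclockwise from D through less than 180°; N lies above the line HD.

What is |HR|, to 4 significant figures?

27.83

H is at the origin; H and D share the same y with |HD| = 38.2 and D on the −x side, so D = (-38.20, 0.000). The tangent condition forces VD to be normal to HD, so V = D + (0, 12.3) = (-38.20, 12.30). Since VR ⟂ RN (tangency), |VN| = √(12.3² + 26.7²) = 29.40 regardless of where R sits on A1. So N lies on both circle(H, 39.12) and circle(V, 29.40); the above-HD intersection is N = (-18.74, 34.34). R is the foot of the tangent from N: R = (-26.42, 8.764).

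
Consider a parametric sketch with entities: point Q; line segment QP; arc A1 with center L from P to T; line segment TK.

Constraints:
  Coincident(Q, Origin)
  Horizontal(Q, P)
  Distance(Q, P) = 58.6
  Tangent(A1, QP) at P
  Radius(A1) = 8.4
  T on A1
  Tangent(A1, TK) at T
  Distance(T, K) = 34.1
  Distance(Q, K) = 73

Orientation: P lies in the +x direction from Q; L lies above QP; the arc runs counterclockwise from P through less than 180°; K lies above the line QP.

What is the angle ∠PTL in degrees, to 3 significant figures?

38.1°

Checks: ∠(LP, PQ) = 90.00° ✓; |LT| = 8.400 ✓; ∠(LT, TK) = 90.00° ✓; |TK| = 34.10 ✓; |QK| = 73.00 ✓.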